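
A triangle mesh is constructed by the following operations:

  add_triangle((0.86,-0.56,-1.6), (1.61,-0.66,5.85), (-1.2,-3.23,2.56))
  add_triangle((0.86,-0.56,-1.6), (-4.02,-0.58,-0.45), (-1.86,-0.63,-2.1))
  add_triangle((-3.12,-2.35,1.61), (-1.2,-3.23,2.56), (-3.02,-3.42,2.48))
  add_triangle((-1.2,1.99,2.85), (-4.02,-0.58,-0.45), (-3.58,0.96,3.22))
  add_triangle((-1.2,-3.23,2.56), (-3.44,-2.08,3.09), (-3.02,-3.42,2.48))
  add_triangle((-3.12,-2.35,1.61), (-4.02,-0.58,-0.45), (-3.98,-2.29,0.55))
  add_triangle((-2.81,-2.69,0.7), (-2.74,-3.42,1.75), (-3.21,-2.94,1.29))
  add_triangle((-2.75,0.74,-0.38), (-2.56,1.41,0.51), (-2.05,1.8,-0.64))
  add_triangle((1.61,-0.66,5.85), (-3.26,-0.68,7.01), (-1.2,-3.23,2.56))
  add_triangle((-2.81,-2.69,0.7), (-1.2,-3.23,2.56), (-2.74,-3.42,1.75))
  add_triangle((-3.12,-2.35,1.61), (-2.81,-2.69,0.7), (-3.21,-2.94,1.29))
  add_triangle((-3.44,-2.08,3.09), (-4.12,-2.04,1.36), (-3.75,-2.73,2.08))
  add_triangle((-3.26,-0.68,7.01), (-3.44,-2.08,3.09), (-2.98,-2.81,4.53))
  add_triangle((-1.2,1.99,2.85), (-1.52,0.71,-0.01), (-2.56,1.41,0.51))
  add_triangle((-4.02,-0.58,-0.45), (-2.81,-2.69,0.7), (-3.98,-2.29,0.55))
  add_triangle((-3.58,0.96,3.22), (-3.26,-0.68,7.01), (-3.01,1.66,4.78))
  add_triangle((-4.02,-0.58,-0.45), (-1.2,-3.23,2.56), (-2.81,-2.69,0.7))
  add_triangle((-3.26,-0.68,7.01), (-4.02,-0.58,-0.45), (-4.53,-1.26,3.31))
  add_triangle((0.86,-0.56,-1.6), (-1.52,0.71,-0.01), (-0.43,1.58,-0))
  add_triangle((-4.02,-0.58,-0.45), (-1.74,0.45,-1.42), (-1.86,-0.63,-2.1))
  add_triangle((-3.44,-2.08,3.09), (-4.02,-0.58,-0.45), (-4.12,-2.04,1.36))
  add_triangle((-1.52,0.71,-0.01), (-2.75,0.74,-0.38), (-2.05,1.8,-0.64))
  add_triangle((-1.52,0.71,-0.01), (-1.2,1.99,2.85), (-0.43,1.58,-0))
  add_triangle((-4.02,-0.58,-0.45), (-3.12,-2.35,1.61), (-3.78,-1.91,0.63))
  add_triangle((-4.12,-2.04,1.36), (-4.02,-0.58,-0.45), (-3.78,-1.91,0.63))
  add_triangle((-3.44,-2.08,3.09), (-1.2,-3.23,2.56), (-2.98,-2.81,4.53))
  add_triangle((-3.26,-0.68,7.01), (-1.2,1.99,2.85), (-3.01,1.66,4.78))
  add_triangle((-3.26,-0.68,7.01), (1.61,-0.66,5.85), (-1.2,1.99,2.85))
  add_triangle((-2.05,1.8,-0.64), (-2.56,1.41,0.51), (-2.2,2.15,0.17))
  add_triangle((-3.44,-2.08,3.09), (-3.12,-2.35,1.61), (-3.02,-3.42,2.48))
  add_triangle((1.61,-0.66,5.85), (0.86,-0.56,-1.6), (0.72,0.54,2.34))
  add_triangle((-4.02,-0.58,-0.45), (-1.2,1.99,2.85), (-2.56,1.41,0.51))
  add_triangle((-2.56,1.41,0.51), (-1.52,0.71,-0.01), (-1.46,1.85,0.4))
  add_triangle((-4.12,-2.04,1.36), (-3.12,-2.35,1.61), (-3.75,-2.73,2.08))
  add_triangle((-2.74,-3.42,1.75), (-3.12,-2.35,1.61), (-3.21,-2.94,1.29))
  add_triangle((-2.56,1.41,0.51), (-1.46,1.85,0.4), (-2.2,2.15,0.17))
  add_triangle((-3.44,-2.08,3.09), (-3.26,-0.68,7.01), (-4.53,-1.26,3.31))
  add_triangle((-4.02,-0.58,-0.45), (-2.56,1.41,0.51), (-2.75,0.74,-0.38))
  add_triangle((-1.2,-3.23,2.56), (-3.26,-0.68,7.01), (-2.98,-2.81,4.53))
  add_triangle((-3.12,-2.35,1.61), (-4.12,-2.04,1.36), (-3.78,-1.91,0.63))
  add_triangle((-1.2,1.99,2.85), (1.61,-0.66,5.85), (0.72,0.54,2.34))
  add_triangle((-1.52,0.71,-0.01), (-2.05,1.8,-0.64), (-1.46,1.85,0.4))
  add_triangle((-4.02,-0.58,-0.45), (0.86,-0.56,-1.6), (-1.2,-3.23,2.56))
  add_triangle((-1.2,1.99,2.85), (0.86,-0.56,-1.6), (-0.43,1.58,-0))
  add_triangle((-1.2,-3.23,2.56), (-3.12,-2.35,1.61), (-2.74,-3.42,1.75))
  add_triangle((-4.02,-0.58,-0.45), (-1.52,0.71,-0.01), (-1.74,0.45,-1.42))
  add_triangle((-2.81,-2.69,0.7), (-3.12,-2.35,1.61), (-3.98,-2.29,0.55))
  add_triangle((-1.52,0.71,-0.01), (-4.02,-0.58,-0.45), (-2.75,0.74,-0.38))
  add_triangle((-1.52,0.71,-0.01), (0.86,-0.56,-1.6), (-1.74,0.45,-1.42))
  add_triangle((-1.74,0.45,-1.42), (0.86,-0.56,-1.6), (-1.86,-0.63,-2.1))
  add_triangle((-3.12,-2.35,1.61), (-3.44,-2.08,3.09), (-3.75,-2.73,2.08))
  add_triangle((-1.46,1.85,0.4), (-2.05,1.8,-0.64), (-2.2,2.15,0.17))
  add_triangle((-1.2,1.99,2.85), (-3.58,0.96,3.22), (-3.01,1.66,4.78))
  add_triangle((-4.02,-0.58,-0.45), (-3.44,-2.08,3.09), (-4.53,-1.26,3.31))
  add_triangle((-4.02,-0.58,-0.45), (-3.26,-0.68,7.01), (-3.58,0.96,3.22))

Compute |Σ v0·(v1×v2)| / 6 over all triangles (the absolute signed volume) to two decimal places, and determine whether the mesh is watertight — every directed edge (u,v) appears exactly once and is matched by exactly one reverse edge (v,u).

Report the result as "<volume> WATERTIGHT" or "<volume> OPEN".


90.82 OPEN

Per-triangle v0·(v1×v2)/6:
  t1: +5.1040
  t2: +0.4561
  t3: -0.0411
  t4: +2.2953
  t5: +1.6886
  t6: +0.9851
  t7: +0.2495
  t8: +0.6121
  t9: +15.0868
  t10: +0.1965
  t11: +0.0944
  t12: +0.9541
  t13: +3.7311
  t14: +0.0357
  t15: +0.3575
  t16: +3.9971
  t17: -2.0462
  t18: +2.4603
  t19: +0.5609
  t20: +1.1854
  t21: +1.4333
  t22: -0.1637
  t23: +0.9975
  t24: -0.4508
  t25: +0.6451
  t26: +1.8043
  t27: +2.3952
  t28: +11.4808
  t29: +0.3429
  t30: +1.0280
  t31: +1.0742
  t32: +2.4034
  t33: -0.1337
  t34: +0.1178
  t35: +0.3497
  t36: +0.1634
  t37: +4.0232
  t38: +0.6927
  t39: +3.0161
  t40: +0.3568
  t41: +1.7268
  t42: -0.2728
  t43: +4.7090
  t44: +0.2536
  t45: +0.9622
  t46: +0.8381
  t47: +0.7245
  t48: -0.1669
  t49: +0.0911
  t50: +0.6847
  t51: +0.0261
  t52: +0.1025
  t53: +1.1620
  t54: +2.6383
  t55: +7.8044
Σ = +90.8228 → |volume| = 90.82

Directed edges: 165 total; 3 unmatched, e.g. (0.86,-0.56,-1.6)→(0.72,0.54,2.34) → open.


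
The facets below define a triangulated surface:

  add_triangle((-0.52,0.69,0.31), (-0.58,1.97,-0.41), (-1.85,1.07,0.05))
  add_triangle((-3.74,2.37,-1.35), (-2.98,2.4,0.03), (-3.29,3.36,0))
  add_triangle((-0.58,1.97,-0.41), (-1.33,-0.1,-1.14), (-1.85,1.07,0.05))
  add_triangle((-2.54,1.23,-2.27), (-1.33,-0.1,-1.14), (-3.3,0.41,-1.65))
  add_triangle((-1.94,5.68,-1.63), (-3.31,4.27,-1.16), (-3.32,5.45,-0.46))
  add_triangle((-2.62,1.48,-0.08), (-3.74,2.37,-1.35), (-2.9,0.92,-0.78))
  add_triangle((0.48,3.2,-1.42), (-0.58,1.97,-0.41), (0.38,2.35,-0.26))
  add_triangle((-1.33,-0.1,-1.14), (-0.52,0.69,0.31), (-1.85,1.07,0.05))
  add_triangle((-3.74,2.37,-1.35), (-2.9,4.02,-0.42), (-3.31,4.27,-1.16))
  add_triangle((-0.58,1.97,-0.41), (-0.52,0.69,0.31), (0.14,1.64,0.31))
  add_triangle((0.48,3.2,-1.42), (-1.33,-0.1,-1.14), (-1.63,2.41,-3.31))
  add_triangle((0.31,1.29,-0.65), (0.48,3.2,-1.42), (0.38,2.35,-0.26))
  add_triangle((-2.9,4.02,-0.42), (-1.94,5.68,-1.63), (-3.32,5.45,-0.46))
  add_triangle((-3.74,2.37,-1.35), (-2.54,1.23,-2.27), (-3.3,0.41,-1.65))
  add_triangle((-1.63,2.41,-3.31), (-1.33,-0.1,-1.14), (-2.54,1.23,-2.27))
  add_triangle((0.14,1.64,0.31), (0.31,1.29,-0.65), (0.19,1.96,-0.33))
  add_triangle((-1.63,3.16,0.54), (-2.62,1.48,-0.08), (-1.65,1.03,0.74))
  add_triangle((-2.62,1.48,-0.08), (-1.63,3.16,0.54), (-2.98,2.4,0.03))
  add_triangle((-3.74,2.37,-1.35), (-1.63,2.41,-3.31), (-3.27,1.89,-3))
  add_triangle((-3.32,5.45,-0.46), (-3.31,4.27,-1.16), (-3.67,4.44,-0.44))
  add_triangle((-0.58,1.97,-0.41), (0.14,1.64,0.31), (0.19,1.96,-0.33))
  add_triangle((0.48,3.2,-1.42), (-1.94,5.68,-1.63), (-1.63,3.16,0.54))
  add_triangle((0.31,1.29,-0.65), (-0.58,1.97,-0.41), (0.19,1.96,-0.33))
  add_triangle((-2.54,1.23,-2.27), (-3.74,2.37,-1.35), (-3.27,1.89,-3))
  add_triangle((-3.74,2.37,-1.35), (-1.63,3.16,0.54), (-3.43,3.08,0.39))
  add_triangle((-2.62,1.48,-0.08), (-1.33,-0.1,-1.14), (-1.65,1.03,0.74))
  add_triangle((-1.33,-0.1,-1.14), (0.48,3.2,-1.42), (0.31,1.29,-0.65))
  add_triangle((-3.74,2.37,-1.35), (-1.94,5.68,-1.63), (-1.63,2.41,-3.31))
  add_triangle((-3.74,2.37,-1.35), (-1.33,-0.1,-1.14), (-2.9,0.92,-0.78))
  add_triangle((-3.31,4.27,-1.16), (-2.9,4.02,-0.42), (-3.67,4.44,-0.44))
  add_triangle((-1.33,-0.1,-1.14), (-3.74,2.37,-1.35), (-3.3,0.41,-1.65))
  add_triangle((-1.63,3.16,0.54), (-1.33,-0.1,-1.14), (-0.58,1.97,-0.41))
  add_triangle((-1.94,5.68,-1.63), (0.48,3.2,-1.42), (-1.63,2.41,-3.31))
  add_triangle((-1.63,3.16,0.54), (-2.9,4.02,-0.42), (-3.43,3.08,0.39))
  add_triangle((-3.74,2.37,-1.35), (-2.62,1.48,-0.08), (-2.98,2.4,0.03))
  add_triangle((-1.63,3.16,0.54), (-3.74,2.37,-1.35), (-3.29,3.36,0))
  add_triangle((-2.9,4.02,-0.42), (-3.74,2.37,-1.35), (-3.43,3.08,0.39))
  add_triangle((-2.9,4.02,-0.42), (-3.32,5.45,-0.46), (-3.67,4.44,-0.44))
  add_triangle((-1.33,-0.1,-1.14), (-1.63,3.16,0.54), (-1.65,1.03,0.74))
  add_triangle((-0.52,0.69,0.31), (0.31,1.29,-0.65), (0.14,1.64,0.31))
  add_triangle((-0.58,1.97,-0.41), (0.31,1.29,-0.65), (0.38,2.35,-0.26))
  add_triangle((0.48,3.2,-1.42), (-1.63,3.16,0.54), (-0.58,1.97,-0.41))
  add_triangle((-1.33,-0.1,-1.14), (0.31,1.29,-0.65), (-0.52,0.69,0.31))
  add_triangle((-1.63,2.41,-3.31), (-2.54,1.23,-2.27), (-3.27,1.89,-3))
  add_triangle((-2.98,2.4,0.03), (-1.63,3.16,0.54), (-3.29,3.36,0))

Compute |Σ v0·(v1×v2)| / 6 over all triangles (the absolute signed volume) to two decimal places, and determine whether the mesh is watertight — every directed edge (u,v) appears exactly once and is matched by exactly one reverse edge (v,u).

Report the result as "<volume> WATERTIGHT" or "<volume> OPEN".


23.34 OPEN

Per-triangle v0·(v1×v2)/6:
  t1: +0.2002
  t2: +0.5001
  t3: +0.7067
  t4: +0.3848
  t5: +1.8449
  t6: +0.4652
  t7: +0.3723
  t8: -0.0618
  t9: +0.8015
  t10: +0.1605
  t11: -0.3134
  t12: +0.0498
  t13: -0.5829
  t14: +1.3095
  t15: +0.5504
  t16: +0.0327
  t17: +0.7476
  t18: +0.0663
  t19: +1.8710
  t20: +0.6591
  t21: +0.1481
  t22: +1.8929
  t23: +0.1137
  t24: +0.2769
  t25: -1.5211
  t26: +0.2468
  t27: +0.1280
  t28: +6.7524
  t29: +0.5343
  t30: -0.2270
  t31: -0.4219
  t32: -0.8012
  t33: +4.2822
  t34: +1.0141
  t35: +0.4003
  t36: +0.6777
  t37: +1.8606
  t38: -0.0440
  t39: -1.0720
  t40: -0.1316
  t41: -0.1862
  t42: -0.3860
  t43: -0.3602
  t44: +0.1872
  t45: +0.2151
Σ = +23.3434 → |volume| = 23.34

Directed edges: 135 total; 9 unmatched, e.g. (-1.94,5.68,-1.63)→(-3.31,4.27,-1.16) → open.


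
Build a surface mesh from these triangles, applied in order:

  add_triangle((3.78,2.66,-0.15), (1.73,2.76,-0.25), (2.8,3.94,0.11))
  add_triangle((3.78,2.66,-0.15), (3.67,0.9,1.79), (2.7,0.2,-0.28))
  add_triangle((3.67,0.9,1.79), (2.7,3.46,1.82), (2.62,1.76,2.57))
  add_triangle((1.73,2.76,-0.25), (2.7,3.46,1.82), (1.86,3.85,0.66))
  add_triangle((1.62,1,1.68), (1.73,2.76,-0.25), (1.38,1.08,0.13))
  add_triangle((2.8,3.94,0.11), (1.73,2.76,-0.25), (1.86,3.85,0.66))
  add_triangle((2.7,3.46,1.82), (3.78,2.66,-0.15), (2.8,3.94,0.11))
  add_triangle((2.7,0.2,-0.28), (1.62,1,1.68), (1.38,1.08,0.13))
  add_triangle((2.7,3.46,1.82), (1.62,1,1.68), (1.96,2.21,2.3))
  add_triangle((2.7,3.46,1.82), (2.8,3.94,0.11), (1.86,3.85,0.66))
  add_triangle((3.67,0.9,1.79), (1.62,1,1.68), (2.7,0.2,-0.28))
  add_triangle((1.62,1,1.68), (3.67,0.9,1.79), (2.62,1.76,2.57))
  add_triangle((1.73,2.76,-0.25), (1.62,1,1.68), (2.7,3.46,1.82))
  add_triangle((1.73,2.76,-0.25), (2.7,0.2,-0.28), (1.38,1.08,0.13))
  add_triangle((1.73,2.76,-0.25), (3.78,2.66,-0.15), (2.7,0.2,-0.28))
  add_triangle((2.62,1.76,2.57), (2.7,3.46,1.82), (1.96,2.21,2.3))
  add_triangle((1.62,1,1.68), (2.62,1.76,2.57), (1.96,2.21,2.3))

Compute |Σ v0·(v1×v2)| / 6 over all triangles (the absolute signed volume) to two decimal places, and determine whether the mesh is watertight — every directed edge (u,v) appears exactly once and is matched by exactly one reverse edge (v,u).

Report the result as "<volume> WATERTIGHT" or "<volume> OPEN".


Per-triangle v0·(v1×v2)/6:
  t1: +0.4399
  t2: +2.2563
  t3: +1.8674
  t4: -0.7894
  t5: -0.4685
  t6: +0.2721
  t7: +2.1740
  t8: -0.7050
  t9: -0.3941
  t10: +1.0789
  t11: -0.3372
  t12: +0.1319
  t13: -0.5420
  t14: -0.3545
  t15: +0.3622
  t16: +0.5945
  t17: +0.0500
Σ = +5.6365 → |volume| = 5.64

Directed edges: 51 total; 3 unmatched, e.g. (3.78,2.66,-0.15)→(3.67,0.9,1.79) → open.

5.64 OPEN


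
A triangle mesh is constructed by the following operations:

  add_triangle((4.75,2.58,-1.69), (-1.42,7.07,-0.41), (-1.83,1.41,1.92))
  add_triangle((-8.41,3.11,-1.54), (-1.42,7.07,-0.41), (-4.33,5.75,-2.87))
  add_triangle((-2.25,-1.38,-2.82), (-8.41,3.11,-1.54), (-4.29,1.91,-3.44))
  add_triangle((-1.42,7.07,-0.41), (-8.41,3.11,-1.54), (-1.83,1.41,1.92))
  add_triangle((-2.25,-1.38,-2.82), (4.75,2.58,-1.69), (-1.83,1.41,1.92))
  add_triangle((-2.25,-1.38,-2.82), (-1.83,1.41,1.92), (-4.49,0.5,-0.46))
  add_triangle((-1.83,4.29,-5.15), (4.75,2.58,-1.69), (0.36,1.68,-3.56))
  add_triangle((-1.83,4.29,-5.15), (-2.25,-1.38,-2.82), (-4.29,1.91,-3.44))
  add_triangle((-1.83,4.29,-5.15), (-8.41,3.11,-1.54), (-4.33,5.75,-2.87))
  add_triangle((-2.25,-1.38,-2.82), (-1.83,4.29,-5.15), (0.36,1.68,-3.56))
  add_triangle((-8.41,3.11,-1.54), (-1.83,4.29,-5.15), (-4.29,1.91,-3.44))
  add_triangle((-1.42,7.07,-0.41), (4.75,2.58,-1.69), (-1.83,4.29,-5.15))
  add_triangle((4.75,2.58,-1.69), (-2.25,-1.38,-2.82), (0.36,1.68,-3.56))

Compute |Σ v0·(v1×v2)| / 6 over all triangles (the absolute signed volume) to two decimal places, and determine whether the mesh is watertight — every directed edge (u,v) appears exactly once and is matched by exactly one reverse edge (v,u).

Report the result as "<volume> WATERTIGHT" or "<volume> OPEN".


139.99 OPEN

Per-triangle v0·(v1×v2)/6:
  t1: +9.6188
  t2: +18.1828
  t3: +9.3223
  t4: +20.8419
  t5: -6.7318
  t6: +0.2342
  t7: +7.5388
  t8: +8.7953
  t9: +17.4799
  t10: +6.5783
  t11: +11.2599
  t12: +32.1829
  t13: +4.6838
Σ = +139.9870 → |volume| = 139.99

Directed edges: 39 total; 7 unmatched, e.g. (-1.42,7.07,-0.41)→(-4.33,5.75,-2.87) → open.


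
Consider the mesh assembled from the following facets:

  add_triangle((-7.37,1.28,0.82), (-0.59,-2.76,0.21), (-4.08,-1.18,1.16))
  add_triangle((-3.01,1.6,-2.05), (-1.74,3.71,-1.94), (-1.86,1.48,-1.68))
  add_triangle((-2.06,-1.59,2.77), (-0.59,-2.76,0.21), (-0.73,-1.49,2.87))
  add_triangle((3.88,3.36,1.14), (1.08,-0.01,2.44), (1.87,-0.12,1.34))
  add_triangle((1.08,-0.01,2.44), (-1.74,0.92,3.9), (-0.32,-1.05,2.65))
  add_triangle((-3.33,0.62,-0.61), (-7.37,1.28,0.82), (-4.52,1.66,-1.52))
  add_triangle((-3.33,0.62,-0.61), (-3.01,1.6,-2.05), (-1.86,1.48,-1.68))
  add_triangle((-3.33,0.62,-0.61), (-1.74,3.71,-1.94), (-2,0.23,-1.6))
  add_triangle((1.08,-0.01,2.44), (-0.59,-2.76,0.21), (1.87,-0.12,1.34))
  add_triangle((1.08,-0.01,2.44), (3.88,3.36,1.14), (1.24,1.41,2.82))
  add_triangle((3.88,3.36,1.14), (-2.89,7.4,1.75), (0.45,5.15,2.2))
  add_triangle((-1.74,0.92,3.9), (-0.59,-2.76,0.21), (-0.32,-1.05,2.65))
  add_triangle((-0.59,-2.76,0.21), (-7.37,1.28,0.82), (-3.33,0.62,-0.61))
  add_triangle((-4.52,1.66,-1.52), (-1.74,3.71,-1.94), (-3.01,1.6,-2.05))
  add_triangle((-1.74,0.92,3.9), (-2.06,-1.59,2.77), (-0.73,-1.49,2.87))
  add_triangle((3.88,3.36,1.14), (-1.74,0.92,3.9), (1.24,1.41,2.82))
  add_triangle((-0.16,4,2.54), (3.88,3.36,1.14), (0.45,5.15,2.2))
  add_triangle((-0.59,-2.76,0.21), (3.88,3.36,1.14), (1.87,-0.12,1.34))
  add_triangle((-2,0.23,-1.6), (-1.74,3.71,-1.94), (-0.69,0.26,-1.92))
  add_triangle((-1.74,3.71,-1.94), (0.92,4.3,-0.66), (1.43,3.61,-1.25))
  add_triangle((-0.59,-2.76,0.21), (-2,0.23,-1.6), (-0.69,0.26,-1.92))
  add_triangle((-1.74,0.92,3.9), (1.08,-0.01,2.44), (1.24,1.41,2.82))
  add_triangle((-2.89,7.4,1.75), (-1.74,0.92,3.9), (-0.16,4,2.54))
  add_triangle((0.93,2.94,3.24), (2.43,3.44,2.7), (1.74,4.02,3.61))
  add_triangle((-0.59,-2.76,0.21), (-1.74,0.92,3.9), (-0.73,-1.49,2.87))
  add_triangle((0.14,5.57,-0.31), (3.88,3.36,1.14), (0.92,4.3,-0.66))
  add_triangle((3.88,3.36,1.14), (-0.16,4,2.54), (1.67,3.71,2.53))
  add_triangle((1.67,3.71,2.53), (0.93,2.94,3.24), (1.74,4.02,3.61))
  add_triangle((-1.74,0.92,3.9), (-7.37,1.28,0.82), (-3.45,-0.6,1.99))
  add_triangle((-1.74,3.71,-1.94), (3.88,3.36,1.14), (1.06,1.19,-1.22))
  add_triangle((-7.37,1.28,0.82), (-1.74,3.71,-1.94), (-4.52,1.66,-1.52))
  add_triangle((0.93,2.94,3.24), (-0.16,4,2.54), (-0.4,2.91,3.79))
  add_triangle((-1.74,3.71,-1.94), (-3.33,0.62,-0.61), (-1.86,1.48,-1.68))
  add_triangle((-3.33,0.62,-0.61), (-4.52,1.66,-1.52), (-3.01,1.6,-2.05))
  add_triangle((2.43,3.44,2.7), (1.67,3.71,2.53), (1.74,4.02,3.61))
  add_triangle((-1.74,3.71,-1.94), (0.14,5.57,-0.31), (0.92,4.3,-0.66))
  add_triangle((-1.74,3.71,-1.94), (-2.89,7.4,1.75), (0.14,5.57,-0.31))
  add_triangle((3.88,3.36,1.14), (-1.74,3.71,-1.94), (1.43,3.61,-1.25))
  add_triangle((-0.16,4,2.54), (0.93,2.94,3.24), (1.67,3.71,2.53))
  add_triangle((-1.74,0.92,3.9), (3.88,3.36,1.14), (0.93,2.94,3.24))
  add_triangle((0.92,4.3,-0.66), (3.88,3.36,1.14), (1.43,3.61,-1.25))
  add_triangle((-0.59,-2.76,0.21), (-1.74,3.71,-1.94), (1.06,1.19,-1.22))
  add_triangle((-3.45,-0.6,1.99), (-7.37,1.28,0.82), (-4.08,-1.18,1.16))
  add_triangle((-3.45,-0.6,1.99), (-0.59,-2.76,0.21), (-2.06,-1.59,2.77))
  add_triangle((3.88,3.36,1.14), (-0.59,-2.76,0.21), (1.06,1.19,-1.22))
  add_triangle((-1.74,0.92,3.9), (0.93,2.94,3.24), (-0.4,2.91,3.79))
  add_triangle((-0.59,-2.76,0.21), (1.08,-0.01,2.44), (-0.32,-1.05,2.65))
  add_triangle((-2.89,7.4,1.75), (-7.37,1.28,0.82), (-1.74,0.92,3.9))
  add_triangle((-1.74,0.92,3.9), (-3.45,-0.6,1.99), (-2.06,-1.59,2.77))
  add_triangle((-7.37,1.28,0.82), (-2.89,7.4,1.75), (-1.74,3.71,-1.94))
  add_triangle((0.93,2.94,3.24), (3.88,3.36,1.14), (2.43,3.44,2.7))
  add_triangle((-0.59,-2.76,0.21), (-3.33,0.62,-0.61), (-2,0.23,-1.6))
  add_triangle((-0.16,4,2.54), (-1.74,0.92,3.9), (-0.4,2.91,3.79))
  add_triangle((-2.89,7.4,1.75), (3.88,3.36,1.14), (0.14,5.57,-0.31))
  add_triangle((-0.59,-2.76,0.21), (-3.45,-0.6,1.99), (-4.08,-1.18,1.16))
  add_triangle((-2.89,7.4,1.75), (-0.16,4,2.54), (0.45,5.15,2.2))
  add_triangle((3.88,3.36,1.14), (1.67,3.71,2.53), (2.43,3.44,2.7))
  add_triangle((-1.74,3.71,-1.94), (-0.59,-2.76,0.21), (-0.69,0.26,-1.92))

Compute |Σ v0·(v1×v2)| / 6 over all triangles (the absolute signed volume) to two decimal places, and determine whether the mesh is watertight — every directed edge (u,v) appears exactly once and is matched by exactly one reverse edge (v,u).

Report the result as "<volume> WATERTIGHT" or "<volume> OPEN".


174.14 WATERTIGHT

Per-triangle v0·(v1×v2)/6:
  t1: +2.1476
  t2: +0.3913
  t3: +1.6798
  t4: +1.9043
  t5: +2.0330
  t6: +0.9503
  t7: -0.1702
  t8: +2.4464
  t9: +1.4645
  t10: +1.9625
  t11: +5.2406
  t12: +2.1151
  t13: +3.4401
  t14: +1.8961
  t15: +1.9636
  t16: +2.8948
  t17: +2.4297
  t18: +0.7186
  t19: +1.5675
  t20: +1.9096
  t21: +1.2484
  t22: +2.0007
  t23: +9.0826
  t24: +0.2889
  t25: -1.7043
  t26: +2.4825
  t27: +1.6706
  t28: +0.1582
  t29: +6.6784
  t30: +4.9150
  t31: +6.1746
  t32: +1.6160
  t33: -1.4967
  t34: +0.2815
  t35: +0.4887
  t36: +2.0226
  t37: +8.6293
  t38: -3.4431
  t39: +1.5429
  t40: +1.4334
  t41: +2.3569
  t42: +1.9304
  t43: +2.6860
  t44: +2.5092
  t45: +2.1599
  t46: +1.2872
  t47: +1.3866
  t48: +30.3209
  t49: +3.1633
  t50: +24.0576
  t51: -0.1790
  t52: +1.9900
  t53: +1.5783
  t54: +11.4067
  t55: +1.7883
  t56: +3.1405
  t57: +1.1460
  t58: -1.6456
Σ = +174.1386 → |volume| = 174.14

Directed edges: 174 total, each appears once with its reverse present → watertight.


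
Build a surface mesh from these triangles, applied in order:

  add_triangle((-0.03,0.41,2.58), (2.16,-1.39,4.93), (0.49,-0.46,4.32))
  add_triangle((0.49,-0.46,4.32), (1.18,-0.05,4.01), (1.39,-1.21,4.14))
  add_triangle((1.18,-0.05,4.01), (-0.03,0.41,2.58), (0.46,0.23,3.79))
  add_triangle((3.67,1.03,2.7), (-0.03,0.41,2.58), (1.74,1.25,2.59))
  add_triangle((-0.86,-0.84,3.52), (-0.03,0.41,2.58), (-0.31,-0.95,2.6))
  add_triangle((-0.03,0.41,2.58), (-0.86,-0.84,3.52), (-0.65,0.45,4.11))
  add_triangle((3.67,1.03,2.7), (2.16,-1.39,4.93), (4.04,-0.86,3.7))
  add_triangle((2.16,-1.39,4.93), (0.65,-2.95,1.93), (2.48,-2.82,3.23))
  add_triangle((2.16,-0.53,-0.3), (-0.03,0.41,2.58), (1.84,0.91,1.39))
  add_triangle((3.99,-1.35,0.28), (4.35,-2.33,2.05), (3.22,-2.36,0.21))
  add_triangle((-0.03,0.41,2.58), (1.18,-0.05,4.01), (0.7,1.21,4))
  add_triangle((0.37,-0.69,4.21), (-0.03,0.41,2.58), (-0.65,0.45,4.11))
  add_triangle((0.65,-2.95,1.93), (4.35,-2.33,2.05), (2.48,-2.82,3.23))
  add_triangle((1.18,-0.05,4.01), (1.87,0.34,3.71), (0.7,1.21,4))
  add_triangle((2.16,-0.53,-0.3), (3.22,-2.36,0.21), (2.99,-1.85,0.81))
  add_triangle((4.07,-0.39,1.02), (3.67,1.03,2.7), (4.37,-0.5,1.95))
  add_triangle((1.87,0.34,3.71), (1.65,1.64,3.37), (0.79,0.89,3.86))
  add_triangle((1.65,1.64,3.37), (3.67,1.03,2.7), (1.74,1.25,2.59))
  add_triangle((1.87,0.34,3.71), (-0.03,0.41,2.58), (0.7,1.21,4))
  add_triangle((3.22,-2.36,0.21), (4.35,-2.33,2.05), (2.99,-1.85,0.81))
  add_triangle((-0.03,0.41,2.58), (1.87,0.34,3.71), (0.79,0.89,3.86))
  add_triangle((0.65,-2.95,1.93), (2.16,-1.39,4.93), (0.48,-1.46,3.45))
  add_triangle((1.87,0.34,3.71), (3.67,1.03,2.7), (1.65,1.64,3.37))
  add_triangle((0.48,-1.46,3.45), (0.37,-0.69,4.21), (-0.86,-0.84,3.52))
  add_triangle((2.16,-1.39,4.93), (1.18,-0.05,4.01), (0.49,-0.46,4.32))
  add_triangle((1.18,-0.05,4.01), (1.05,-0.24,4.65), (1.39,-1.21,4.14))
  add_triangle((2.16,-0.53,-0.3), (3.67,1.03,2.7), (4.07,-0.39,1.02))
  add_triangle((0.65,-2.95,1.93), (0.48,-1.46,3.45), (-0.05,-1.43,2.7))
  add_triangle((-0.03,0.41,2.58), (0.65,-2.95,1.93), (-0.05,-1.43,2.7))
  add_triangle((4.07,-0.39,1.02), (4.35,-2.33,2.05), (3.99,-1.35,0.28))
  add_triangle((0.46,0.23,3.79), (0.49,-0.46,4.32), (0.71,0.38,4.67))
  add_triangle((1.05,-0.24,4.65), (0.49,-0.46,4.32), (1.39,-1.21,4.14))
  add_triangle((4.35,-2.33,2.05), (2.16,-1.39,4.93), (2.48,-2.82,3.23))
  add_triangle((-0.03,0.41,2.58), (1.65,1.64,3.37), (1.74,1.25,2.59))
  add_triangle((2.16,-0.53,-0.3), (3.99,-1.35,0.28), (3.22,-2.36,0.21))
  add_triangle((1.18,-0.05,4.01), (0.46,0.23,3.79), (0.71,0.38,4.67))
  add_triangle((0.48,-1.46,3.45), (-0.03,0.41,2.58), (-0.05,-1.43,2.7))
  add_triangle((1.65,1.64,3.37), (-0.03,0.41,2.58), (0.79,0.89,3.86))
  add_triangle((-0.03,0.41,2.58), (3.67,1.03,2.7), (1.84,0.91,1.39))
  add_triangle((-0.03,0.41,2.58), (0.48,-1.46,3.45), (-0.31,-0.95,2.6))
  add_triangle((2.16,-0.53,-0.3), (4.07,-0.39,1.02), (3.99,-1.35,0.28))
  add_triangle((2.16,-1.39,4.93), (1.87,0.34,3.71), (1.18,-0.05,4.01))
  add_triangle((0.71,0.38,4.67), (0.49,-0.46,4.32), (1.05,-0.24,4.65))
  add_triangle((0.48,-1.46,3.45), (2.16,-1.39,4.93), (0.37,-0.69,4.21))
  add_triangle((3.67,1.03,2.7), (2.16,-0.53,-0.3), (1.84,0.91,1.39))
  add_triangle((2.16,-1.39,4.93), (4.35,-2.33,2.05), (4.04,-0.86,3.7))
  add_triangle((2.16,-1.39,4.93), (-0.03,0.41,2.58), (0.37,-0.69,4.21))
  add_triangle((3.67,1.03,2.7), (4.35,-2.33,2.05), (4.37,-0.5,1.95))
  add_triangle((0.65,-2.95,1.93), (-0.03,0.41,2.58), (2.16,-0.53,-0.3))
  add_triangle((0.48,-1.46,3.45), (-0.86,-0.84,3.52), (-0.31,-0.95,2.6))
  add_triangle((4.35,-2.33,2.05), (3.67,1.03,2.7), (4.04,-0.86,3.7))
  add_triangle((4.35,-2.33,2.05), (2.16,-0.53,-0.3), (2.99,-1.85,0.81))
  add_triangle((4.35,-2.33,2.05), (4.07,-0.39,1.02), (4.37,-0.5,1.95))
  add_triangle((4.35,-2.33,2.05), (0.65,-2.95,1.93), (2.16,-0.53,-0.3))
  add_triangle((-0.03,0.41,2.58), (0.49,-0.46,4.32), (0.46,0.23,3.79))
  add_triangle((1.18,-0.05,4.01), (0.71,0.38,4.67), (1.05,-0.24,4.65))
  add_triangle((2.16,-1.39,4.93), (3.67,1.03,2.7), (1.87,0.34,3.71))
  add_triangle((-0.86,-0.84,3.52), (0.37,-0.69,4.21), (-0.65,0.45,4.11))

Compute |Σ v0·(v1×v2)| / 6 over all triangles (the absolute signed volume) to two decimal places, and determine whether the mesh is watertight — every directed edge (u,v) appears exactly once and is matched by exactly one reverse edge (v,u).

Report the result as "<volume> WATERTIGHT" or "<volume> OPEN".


Per-triangle v0·(v1×v2)/6:
  t1: -0.5882
  t2: -0.6514
  t3: +0.0474
  t4: -0.8770
  t5: -0.3118
  t6: -0.2908
  t7: +3.1858
  t8: +2.4118
  t9: -1.0240
  t10: +1.4832
  t11: +0.5235
  t12: +0.3885
  t13: +2.1323
  t14: +0.7785
  t15: -0.4284
  t16: +0.8993
  t17: +0.9351
  t18: +0.0615
  t19: -0.5526
  t20: -0.0404
  t21: +0.3171
  t22: +1.9609
  t23: +1.9241
  t24: +0.7666
  t25: +0.8862
  t26: +0.2673
  t27: +0.3984
  t28: +0.5852
  t29: -0.5636
  t30: +1.5644
  t31: +0.0632
  t32: +0.4585
  t33: +3.8824
  t34: -0.2317
  t35: +0.3837
  t36: -0.0688
  t37: +0.4318
  t38: +0.1956
  t39: +0.6172
  t40: -0.5465
  t41: +0.3945
  t42: +0.8741
  t43: +0.2970
  t44: +1.0116
  t45: +0.4296
  t46: +4.0018
  t47: +0.9042
  t48: +1.5328
  t49: -2.8805
  t50: +0.1343
  t51: +2.9836
  t52: -0.5097
  t53: +1.0564
  t54: +1.7480
  t55: +0.1620
  t56: +0.1740
  t57: +2.4725
  t58: +1.1086
Σ = +37.2691 → |volume| = 37.27

Directed edges: 174 total, each appears once with its reverse present → watertight.

37.27 WATERTIGHT


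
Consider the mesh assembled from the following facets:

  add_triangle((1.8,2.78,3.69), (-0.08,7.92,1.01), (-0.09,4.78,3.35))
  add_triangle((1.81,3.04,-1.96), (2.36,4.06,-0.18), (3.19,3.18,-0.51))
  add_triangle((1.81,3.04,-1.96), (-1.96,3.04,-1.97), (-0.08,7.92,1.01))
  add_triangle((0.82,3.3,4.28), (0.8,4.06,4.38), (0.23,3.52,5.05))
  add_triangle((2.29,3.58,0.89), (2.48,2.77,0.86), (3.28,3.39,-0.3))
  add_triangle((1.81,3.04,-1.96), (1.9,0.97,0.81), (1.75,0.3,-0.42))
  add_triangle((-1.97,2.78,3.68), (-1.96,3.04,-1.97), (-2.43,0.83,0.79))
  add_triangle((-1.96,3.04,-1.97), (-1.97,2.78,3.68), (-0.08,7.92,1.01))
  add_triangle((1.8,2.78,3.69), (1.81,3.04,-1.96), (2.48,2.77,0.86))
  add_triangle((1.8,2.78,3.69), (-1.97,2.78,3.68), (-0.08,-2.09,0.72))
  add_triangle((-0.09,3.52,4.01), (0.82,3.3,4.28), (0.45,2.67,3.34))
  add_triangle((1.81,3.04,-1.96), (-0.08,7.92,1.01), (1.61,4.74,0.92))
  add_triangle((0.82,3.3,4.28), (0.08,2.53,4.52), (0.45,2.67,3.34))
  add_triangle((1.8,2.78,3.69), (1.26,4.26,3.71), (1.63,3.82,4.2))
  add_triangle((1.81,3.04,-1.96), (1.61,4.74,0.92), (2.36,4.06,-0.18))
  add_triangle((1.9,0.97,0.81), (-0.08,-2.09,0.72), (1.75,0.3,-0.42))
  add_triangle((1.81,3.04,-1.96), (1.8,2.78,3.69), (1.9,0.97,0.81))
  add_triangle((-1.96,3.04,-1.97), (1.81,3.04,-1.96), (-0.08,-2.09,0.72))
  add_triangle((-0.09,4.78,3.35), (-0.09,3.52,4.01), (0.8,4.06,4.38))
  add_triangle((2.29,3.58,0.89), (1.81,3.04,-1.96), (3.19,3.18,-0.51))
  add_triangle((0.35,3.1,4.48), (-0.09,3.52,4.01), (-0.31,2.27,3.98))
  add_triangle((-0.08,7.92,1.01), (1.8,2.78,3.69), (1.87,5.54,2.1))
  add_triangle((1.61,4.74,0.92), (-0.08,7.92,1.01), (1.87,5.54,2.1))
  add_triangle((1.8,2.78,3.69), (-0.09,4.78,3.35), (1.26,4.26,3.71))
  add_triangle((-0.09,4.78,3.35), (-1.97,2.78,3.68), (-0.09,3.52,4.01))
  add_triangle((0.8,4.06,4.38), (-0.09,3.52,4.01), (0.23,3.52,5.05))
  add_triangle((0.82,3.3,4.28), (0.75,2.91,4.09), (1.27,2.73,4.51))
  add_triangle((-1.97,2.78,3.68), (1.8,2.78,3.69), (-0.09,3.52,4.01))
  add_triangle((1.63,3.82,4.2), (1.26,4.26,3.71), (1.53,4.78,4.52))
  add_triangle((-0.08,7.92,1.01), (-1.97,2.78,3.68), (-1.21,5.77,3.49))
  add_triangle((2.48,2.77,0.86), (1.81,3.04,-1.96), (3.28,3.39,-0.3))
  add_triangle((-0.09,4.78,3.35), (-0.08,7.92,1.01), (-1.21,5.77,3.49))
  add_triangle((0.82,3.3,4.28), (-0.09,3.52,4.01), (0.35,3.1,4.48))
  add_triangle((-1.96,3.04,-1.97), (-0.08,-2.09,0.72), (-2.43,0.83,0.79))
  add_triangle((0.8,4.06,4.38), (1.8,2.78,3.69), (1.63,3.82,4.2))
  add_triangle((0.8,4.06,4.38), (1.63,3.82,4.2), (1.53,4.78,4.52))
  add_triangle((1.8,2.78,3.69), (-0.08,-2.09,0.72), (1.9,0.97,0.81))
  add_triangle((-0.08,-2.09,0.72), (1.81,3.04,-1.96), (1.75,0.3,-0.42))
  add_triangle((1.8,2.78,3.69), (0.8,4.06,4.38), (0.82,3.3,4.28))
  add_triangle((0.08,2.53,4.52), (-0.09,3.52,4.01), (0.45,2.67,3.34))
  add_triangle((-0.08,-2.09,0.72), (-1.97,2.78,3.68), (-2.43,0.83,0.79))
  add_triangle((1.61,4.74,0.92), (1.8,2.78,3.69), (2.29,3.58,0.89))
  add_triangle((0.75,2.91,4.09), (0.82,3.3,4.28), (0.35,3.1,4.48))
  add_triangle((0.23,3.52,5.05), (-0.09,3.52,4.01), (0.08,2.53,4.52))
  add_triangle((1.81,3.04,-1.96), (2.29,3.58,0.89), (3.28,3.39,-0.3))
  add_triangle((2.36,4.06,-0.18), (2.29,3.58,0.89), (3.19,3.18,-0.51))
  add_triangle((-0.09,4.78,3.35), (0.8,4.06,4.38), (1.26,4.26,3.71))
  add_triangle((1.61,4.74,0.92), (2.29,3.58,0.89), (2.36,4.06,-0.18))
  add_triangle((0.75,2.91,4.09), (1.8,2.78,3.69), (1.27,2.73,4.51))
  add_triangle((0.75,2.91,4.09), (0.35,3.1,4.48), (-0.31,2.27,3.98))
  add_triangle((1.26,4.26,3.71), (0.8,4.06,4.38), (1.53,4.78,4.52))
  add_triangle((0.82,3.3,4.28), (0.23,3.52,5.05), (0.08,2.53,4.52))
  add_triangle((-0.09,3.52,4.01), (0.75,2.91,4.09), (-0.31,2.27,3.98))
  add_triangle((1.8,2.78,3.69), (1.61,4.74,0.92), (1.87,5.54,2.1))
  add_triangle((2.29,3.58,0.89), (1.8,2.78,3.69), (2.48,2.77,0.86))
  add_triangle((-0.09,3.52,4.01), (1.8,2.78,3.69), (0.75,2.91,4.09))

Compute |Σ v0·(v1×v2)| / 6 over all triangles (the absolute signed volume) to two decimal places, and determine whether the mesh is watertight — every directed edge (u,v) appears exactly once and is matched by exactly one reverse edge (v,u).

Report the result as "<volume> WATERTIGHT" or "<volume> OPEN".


Per-triangle v0·(v1×v2)/6:
  t1: +6.7965
  t2: +1.6462
  t3: +11.7073
  t4: +0.3697
  t5: +0.5965
  t6: +1.2946
  t7: +5.1431
  t8: +14.5124
  t9: -2.1135
  t10: +6.0975
  t11: +0.0000
  t12: +5.9043
  t13: -0.1825
  t14: +0.1556
  t15: +1.3817
  t16: +0.8984
  t17: +3.5682
  t18: +1.2045
  t19: +1.1064
  t20: -1.9774
  t21: +0.4913
  t22: +5.1170
  t23: +2.2474
  t24: -0.7905
  t25: +2.3246
  t26: +0.5975
  t27: +0.0884
  t28: +1.1458
  t29: +0.0548
  t30: +2.0043
  t31: -0.8976
  t32: +4.0145
  t33: +0.3721
  t34: +1.5694
  t35: +0.3433
  t36: +0.4094
  t37: +2.3409
  t38: +0.3659
  t39: +0.5306
  t40: -0.4727
  t41: +3.1987
  t42: +2.5411
  t43: +0.0798
  t44: +0.2192
  t45: +1.8929
  t46: +1.0042
  t47: +1.1327
  t48: +0.9726
  t49: -0.4133
  t50: +0.1185
  t51: +0.1713
  t52: +0.2929
  t53: -0.7888
  t54: +0.7219
  t55: +1.2649
  t56: -0.5977
Σ = +91.7768 → |volume| = 91.78

Directed edges: 168 total; 6 unmatched, e.g. (-0.09,4.78,3.35)→(-1.97,2.78,3.68) → open.

91.78 OPEN


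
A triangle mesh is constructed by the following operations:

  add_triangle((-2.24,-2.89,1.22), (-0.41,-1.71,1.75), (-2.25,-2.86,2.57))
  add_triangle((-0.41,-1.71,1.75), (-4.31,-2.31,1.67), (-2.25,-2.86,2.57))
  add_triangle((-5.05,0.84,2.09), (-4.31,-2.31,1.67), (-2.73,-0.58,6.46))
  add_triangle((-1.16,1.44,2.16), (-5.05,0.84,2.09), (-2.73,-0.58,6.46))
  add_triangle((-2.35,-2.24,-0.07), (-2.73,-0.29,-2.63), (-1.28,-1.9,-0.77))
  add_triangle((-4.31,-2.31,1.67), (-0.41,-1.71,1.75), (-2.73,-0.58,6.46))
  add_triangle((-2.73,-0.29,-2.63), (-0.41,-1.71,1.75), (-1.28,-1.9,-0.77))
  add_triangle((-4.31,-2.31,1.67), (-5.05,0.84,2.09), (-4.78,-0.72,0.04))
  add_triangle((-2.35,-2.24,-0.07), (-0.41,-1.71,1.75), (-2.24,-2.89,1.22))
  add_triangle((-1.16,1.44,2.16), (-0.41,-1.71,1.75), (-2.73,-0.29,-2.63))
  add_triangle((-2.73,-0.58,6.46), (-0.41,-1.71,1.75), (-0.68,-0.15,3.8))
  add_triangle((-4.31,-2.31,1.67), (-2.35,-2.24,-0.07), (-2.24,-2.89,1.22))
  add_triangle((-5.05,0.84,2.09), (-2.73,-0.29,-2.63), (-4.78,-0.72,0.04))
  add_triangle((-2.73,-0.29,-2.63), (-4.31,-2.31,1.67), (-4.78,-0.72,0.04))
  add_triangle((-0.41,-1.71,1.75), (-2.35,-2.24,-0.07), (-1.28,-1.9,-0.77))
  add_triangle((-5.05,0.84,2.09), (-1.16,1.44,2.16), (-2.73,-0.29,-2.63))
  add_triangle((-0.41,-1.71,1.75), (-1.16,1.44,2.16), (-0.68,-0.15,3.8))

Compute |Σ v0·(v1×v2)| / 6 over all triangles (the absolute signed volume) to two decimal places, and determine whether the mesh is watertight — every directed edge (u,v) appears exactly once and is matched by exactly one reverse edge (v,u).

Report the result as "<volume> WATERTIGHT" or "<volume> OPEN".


41.95 OPEN

Per-triangle v0·(v1×v2)/6:
  t1: +0.6173
  t2: +0.0726
  t3: +13.6784
  t4: +7.0567
  t5: +1.3415
  t6: +6.7925
  t7: -1.3705
  t8: +4.7930
  t9: +0.1438
  t10: -4.0108
  t11: +1.6158
  t12: +1.4380
  t13: +3.5807
  t14: +3.3522
  t15: +0.8474
  t16: +2.8942
  t17: -0.8974
Σ = +41.9455 → |volume| = 41.95

Directed edges: 51 total; 9 unmatched, e.g. (-2.25,-2.86,2.57)→(-2.24,-2.89,1.22) → open.


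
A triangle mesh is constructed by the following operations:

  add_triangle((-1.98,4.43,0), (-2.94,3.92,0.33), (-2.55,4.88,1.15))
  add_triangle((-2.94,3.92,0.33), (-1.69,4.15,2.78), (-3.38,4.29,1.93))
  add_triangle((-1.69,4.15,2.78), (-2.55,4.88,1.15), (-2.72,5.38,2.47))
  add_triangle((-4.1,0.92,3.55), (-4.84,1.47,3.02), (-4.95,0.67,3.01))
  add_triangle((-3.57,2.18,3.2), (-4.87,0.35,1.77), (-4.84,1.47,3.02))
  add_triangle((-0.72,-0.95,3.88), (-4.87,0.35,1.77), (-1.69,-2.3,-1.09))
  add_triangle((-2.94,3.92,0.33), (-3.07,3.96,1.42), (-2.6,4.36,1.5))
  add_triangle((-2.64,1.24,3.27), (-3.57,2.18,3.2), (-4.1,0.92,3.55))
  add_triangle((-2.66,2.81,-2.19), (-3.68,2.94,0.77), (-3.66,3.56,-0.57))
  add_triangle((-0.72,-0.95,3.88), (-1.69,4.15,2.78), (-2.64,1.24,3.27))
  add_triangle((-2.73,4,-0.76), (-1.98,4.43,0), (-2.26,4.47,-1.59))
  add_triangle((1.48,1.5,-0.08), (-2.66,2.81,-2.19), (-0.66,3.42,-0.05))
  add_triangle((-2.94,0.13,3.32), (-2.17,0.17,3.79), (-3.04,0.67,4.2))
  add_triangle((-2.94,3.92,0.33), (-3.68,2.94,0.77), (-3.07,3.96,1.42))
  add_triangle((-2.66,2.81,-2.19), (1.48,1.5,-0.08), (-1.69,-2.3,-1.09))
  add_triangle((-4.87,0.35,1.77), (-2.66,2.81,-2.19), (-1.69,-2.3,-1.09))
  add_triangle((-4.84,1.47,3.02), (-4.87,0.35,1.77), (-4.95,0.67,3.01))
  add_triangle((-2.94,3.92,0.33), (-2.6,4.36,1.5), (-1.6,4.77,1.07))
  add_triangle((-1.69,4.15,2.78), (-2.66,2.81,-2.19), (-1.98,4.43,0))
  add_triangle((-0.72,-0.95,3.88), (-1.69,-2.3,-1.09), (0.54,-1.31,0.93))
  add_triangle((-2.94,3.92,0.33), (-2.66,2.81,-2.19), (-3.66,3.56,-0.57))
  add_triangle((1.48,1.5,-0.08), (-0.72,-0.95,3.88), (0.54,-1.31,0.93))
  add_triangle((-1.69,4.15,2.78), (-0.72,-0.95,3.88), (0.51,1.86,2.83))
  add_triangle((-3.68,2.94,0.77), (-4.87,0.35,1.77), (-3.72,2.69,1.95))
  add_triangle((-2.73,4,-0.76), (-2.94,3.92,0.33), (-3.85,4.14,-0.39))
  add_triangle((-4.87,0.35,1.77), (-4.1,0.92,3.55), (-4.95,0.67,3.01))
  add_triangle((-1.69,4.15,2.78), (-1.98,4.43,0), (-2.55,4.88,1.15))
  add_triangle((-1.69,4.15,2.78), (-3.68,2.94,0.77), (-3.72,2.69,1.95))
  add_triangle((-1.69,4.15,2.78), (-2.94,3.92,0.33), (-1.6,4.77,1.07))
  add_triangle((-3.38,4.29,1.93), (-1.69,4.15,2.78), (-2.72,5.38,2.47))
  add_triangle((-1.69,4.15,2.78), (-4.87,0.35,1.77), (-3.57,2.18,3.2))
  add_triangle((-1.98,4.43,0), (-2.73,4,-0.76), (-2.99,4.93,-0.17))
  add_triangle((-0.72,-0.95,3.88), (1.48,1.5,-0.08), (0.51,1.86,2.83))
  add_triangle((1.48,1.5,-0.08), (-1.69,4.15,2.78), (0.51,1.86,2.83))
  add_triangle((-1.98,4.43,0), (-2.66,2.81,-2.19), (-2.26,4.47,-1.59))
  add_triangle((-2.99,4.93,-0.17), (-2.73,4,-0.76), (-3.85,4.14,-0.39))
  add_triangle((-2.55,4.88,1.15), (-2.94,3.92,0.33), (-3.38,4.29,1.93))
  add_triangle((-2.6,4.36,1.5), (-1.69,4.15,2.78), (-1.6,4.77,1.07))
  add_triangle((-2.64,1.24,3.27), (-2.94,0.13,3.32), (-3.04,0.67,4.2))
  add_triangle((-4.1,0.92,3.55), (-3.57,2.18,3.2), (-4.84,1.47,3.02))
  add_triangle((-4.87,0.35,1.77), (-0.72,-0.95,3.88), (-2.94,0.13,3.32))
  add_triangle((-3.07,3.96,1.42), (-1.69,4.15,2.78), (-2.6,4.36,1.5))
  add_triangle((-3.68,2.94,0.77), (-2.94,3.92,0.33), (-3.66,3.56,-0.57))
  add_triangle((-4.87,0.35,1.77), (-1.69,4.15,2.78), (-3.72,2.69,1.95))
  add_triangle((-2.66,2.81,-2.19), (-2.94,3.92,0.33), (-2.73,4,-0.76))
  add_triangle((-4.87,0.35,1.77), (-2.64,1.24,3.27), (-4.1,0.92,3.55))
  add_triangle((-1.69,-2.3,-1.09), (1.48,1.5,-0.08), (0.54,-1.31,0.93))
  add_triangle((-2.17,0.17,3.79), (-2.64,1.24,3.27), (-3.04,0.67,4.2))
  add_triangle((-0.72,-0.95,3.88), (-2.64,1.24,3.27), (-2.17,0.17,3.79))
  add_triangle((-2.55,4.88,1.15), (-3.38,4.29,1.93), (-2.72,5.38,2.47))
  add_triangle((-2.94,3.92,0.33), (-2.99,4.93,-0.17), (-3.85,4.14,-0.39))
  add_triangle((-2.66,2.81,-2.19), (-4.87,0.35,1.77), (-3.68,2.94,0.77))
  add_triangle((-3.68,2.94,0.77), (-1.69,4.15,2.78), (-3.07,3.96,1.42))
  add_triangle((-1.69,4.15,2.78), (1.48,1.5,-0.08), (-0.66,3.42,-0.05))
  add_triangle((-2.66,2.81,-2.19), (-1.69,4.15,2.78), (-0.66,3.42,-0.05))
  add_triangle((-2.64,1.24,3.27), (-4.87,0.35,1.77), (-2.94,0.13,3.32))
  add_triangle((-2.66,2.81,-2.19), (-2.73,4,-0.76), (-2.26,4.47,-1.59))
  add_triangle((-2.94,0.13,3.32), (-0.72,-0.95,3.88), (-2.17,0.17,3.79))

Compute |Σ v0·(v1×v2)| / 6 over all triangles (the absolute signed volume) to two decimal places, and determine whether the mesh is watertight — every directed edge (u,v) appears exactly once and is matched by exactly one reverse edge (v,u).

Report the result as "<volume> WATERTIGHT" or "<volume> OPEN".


84.06 OPEN

Per-triangle v0·(v1×v2)/6:
  t1: +0.9188
  t2: -1.7161
  t3: +0.3341
  t4: +0.6874
  t5: +0.2357
  t6: +8.4972
  t7: +0.5497
  t8: +0.8791
  t9: +0.5102
  t10: +4.8020
  t11: +0.9590
  t12: +2.2375
  t13: +0.3237
  t14: +1.0130
  t15: +1.9424
  t16: +9.8269
  t17: +0.7813
  t18: +1.1711
  t19: -2.6154
  t20: +2.5072
  t21: +1.2556
  t22: +1.7076
  t23: +5.1720
  t24: +2.4145
  t25: -0.6641
  t26: -0.0892
  t27: +0.8971
  t28: +2.4316
  t29: -2.5191
  t30: +0.9354
  t31: +2.8396
  t32: +0.3231
  t33: +1.4278
  t34: +3.2418
  t35: -1.2245
  t36: +0.6227
  t37: +1.2162
  t38: +1.5485
  t39: +0.3464
  t40: +1.1317
  t41: +1.5919
  t42: +0.7291
  t43: +1.1760
  t44: +2.3035
  t45: +0.8239
  t46: -0.5832
  t47: +0.6801
  t48: +0.2052
  t49: +0.4919
  t50: +1.1812
  t51: +0.6261
  t52: +5.6491
  t53: +0.9078
  t54: +2.8357
  t55: +4.5180
  t56: +2.0717
  t57: +1.2396
  t58: +0.7557
Σ = +84.0630 → |volume| = 84.06

Directed edges: 174 total; 6 unmatched, e.g. (-1.98,4.43,0)→(-2.94,3.92,0.33) → open.


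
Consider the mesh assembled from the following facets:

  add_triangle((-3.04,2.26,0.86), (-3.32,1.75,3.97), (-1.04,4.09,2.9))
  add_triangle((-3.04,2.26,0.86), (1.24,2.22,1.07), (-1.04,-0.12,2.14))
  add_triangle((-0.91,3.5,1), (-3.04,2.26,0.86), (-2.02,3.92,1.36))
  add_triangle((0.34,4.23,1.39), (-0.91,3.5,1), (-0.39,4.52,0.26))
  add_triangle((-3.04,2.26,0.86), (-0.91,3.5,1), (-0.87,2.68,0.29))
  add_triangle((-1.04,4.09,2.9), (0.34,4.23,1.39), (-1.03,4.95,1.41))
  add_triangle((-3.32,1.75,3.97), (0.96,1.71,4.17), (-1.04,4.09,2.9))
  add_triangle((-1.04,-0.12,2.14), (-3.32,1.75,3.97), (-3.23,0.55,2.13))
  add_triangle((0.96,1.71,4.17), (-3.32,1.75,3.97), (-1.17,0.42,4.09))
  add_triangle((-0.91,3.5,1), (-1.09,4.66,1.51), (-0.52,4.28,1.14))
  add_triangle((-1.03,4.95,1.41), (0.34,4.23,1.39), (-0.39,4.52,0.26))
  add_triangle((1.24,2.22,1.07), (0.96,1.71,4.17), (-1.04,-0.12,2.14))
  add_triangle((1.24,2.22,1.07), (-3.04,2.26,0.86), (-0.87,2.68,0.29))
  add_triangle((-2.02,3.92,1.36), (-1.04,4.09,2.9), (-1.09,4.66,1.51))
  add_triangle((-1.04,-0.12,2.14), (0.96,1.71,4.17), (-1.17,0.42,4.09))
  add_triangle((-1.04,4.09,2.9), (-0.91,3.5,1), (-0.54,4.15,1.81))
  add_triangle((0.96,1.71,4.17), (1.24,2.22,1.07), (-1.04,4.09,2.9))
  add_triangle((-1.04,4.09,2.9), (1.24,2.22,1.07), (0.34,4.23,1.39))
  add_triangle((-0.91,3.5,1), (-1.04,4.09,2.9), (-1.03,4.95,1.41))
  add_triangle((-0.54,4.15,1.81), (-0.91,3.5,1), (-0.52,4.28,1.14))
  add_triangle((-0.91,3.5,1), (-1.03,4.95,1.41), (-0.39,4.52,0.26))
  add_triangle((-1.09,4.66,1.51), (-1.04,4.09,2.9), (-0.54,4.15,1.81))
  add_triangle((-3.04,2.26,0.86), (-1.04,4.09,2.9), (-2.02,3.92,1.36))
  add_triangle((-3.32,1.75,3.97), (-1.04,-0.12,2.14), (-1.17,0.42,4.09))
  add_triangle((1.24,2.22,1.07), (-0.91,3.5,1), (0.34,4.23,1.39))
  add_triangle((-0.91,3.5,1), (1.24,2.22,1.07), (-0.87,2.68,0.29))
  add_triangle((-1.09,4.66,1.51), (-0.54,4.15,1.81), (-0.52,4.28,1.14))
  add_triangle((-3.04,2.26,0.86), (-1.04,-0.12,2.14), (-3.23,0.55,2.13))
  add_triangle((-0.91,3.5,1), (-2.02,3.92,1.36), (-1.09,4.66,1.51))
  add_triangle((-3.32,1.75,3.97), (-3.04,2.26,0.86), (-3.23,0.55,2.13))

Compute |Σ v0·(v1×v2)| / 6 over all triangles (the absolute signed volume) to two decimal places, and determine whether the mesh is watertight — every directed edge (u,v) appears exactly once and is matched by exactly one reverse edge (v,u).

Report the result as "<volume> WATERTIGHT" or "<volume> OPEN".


Per-triangle v0·(v1×v2)/6:
  t1: +6.0415
  t2: -3.5812
  t3: +0.2182
  t4: -0.9494
  t5: +0.7022
  t6: +1.7754
  t7: +8.3911
  t8: +1.2122
  t9: +3.8785
  t10: +0.0676
  t11: +1.1184
  t12: -1.2084
  t13: -1.3938
  t14: +1.3433
  t15: +0.1248
  t16: -0.5359
  t17: +4.1172
  t18: +1.4931
  t19: +0.2596
  t20: -0.2419
  t21: +0.1527
  t22: +0.5569
  t23: +1.8676
  t24: +0.8974
  t25: -0.1736
  t26: +0.4603
  t27: +0.2564
  t28: -1.1809
  t29: +0.1213
  t30: +2.4002
Σ = +28.1906 → |volume| = 28.19

Directed edges: 90 total, each appears once with its reverse present → watertight.

28.19 WATERTIGHT


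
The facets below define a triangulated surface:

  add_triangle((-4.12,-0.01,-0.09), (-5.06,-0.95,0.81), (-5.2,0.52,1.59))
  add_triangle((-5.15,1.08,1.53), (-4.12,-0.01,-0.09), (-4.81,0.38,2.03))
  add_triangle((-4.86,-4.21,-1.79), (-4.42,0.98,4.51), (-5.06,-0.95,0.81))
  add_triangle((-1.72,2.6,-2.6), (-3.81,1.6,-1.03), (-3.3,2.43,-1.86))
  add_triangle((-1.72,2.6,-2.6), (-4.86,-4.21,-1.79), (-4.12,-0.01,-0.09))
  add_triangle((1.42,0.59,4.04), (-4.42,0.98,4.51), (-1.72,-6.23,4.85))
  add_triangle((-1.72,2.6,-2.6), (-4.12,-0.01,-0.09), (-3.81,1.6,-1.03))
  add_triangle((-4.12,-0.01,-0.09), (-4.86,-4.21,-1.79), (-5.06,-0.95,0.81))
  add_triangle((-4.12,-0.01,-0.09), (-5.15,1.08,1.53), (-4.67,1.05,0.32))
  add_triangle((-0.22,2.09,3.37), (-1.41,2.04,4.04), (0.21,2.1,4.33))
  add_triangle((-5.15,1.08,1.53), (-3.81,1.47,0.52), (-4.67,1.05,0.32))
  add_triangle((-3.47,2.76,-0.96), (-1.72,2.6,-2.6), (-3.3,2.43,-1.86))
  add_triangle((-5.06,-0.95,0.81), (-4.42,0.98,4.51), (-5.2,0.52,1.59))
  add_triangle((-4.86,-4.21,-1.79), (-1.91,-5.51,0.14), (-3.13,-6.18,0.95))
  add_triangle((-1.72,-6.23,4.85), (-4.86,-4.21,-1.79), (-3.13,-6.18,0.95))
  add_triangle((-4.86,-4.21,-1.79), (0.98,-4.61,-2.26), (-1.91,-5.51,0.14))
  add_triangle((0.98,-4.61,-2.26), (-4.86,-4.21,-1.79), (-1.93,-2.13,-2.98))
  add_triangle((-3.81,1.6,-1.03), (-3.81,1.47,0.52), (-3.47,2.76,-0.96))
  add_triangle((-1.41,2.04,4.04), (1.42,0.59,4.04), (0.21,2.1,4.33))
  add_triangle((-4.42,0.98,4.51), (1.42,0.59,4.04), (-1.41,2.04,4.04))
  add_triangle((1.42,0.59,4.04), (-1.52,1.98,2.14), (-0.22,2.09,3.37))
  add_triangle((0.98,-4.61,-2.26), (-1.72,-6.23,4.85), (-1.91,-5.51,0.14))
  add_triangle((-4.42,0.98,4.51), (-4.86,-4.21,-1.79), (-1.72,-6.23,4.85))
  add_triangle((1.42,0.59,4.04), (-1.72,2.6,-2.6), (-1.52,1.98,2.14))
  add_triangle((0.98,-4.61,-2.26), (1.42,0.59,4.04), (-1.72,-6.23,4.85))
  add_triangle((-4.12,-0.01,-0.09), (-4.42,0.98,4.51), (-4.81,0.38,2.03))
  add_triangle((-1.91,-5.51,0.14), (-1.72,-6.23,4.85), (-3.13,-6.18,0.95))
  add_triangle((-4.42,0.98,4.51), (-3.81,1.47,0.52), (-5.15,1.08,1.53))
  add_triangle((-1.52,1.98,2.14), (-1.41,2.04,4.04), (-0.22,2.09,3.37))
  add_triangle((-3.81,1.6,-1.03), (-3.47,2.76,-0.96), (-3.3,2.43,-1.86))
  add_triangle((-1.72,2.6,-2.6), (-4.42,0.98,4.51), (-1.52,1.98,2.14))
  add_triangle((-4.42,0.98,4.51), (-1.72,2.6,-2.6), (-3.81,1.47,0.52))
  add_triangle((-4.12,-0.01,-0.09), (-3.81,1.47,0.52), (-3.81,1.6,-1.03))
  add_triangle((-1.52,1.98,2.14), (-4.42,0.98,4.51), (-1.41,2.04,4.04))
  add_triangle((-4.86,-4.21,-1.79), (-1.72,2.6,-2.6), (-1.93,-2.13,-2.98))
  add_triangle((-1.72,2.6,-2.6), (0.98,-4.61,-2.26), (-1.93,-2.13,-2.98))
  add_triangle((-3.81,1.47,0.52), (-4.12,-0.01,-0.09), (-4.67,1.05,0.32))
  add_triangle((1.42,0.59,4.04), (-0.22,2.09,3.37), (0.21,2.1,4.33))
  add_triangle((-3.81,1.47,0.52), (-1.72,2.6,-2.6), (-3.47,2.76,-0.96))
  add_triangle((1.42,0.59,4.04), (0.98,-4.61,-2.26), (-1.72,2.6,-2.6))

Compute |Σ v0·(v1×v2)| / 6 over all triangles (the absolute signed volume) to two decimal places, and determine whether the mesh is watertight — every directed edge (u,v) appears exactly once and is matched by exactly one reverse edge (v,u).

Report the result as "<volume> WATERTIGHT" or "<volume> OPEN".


Per-triangle v0·(v1×v2)/6:
  t1: +1.4336
  t2: +1.1599
  t3: +6.6548
  t4: +0.2616
  t5: +10.3979
  t6: +28.7960
  t7: +1.1385
  t8: +3.7379
  t9: +0.8804
  t10: +0.5057
  t11: +0.5777
  t12: +0.9140
  t13: +3.6419
  t14: +4.1971
  t15: +7.3327
  t16: +11.9146
  t17: +9.0610
  t18: +1.2805
  t19: +1.5158
  t20: +5.2507
  t21: -0.8677
  t22: +12.0671
  t23: +44.9254
  t24: +3.6536
  t25: +18.1588
  t26: -0.2136
  t27: +4.5759
  t28: +1.8691
  t29: +0.7812
  t30: +0.7862
  t31: +6.2338
  t32: +3.4980
  t33: +1.6283
  t34: +2.3989
  t35: +8.2471
  t36: +5.3574
  t37: -0.0110
  t38: +0.0235
  t39: -0.7955
  t40: +1.2368
Σ = +214.2060 → |volume| = 214.21

Directed edges: 120 total; 6 unmatched, e.g. (-5.2,0.52,1.59)→(-4.12,-0.01,-0.09) → open.

214.21 OPEN
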